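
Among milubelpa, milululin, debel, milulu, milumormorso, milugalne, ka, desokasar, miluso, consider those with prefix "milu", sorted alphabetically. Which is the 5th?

milumormorso

DFS of the "milu" subtree visits, in order: "milubelpa", "milugalne", "milulu", "milululin", "milumormorso", "miluso"
The 5th is milumormorso.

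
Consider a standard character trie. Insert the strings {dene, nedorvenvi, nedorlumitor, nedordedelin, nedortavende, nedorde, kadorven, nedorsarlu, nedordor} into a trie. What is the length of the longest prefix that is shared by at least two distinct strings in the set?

Equivalently: take the maximum, over all pairs, of their longest common prefix length.
"nedorde" and "nedordedelin" agree on "nedorde" (7 characters) before diverging; nothing deeper is shared.
Longest shared-prefix length: 7

7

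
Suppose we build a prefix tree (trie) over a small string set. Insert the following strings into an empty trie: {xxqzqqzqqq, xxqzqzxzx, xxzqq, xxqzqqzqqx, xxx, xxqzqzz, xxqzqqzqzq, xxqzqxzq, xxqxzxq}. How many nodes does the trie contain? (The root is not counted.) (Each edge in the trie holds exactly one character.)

29

Trie structure (* marks end of a word):
(root)
└─ x
   └─ x
      ├─ q
      │  ├─ x
      │  │  └─ z
      │  │     └─ x
      │  │        └─ q *
      │  └─ z
      │     └─ q
      │        ├─ q
      │        │  └─ z
      │        │     └─ q
      │        │        ├─ q
      │        │        │  ├─ q *
      │        │        │  └─ x *
      │        │        └─ z
      │        │           └─ q *
      │        ├─ x
      │        │  └─ z
      │        │     └─ q *
      │        └─ z
      │           ├─ x
      │           │  └─ z
      │           │     └─ x *
      │           └─ z *
      ├─ x *
      └─ z
         └─ q
            └─ q *
Counting every labelled node above: 29.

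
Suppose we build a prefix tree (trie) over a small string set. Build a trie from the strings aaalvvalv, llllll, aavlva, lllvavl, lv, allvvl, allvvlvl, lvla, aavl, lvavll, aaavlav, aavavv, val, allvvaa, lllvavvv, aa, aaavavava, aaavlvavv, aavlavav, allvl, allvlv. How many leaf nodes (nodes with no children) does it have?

16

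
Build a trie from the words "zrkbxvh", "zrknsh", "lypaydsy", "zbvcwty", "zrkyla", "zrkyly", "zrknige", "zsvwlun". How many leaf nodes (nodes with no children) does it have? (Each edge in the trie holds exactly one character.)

8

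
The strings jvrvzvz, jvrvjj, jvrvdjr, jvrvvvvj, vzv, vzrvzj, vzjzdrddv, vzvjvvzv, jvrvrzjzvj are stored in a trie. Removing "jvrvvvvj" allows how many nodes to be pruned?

4

Walk "jvrvvvvj" from the leaf back toward the root, removing each node that no remaining word uses.
The suffix "vvvj" (4 nodes) is used only by "jvrvvvvj"; the node for "jvrv" still has the child "z", so pruning stops there.
Nodes removed: 4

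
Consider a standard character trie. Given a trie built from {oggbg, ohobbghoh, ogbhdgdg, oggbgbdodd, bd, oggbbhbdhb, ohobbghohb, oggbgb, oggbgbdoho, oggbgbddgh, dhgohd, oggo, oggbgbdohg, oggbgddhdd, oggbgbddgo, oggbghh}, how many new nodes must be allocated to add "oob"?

2

"o" is already a path in the trie; the remaining "ob" must be added.
So 3 − 1 = 2 new nodes.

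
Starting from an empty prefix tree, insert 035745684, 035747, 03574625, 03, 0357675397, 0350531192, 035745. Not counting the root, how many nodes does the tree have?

For each word, the new-node count is its length minus the longest prefix already in the trie:
  "035745684" → 9 new (0, 3, 5, 7, 4, 5, 6, 8, 4)
  "035747" → prefix "03574" already present; 1 new (7)
  "03574625" → prefix "03574" already present; 3 new (6, 2, 5)
  "03" → prefix "03" already present; 0 new (none)
  "0357675397" → prefix "0357" already present; 6 new (6, 7, 5, 3, 9, 7)
  "0350531192" → prefix "035" already present; 7 new (0, 5, 3, 1, 1, 9, 2)
  "035745" → prefix "035745" already present; 0 new (none)
Total nodes = 9 + 1 + 3 + 0 + 6 + 7 + 0 = 26

26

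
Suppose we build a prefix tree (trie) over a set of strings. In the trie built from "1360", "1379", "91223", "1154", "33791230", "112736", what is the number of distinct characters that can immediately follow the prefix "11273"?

1

Follow the path "11273" to its node, then look at its outgoing edges.
Distinct next characters after "11273": 6.
That node has 1 child edge.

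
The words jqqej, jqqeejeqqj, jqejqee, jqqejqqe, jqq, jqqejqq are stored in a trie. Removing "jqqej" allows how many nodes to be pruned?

Walk "jqqej" from the leaf back toward the root, removing each node that no remaining word uses.
Every node on "jqqej" is still needed (e.g. by "jqqejqqe"), so nothing is freed.
Nodes removed: 0

0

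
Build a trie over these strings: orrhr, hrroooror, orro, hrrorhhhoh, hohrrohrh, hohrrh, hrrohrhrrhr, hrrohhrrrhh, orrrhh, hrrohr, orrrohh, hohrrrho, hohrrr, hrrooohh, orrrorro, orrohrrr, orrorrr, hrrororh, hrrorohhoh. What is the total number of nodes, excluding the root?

Count nodes per top-level branch (shared prefixes stored once):
  'h'-branch (hohrrh, hohrrohrh, hohrrr, hohrrrho, hrrohhrrrhh, hrrohr, hrrohrhrrhr, hrrooohh, hrroooror, hrrorhhhoh, hrrorohhoh, hrrororh): 49 nodes
  'o'-branch (orrhr, orro, orrohrrr, orrorrr, orrrhh, orrrohh, orrrorro): 22 nodes
Sum: 71

71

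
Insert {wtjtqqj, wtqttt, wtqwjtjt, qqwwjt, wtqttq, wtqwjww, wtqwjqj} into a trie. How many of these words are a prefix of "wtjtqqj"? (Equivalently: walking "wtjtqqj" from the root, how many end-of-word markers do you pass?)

Traverse "wtjtqqj" character by character; count nodes along the way that are marked as word ends.
Prefixes of the query that are stored words: "wtjtqqj"
Count: 1

1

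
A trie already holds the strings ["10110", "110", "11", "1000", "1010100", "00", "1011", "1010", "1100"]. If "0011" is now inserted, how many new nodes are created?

The longest prefix of "0011" already in the trie is "00" (length 2).
New nodes needed: |"0011"| − 2 = 4 − 2 = 2.

2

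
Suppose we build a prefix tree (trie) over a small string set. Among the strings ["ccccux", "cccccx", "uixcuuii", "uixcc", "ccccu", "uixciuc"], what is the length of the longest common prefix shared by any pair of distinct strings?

5

Equivalently: take the maximum, over all pairs, of their longest common prefix length.
"ccccu" and "ccccux" agree on "ccccu" (5 characters) before diverging; nothing deeper is shared.
Longest shared-prefix length: 5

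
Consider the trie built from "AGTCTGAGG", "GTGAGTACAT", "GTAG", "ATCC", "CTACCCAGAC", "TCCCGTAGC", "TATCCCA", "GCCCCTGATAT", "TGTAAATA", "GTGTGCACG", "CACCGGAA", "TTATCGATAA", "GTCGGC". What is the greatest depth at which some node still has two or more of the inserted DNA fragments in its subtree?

3

Equivalently: take the maximum, over all pairs, of their longest common prefix length.
"GTGAGTACAT" and "GTGTGCACG" agree on "GTG" (3 characters) before diverging; nothing deeper is shared.
Longest shared-prefix length: 3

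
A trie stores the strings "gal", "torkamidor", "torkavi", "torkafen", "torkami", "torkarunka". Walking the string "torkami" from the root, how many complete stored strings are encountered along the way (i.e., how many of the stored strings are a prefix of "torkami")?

Walk "torkami" from the root; an end-of-word marker is hit whenever a stored word is a prefix of "torkami".
Prefixes of the query that are stored words: "torkami"
Count: 1

1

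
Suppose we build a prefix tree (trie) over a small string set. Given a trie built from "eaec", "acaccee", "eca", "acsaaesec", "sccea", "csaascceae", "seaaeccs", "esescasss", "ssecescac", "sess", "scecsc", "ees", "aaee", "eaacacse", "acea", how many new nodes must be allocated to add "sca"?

Walking "sca" from the root, the first 2 characters ("sc") follow existing edges; "a" is the first miss.
So 3 − 2 = 1 new nodes.

1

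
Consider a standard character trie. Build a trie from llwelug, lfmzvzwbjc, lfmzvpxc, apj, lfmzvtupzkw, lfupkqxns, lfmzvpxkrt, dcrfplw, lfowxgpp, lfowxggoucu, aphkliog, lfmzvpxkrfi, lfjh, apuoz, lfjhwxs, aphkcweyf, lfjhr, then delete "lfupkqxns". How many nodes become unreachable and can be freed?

After clearing the end-marker at "lfupkqxns", prune upward until reaching a node still needed by another word.
The suffix "upkqxns" (7 nodes) is used only by "lfupkqxns"; the node for "lf" still has the child "m", so pruning stops there.
Nodes removed: 7

7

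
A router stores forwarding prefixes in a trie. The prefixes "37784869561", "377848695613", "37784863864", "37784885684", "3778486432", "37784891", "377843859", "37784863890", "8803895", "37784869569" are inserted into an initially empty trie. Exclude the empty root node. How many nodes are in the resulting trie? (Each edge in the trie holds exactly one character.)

40

For each word, the new-node count is its length minus the longest prefix already in the trie:
  "37784869561" → 11 new (3, 7, 7, 8, 4, 8, 6, 9, 5, 6, 1)
  "377848695613" → prefix "37784869561" already present; 1 new (3)
  "37784863864" → prefix "3778486" already present; 4 new (3, 8, 6, 4)
  "37784885684" → prefix "377848" already present; 5 new (8, 5, 6, 8, 4)
  "3778486432" → prefix "3778486" already present; 3 new (4, 3, 2)
  "37784891" → prefix "377848" already present; 2 new (9, 1)
  "377843859" → prefix "37784" already present; 4 new (3, 8, 5, 9)
  "37784863890" → prefix "377848638" already present; 2 new (9, 0)
  "8803895" → 7 new (8, 8, 0, 3, 8, 9, 5)
  "37784869569" → prefix "3778486956" already present; 1 new (9)
Total nodes = 11 + 1 + 4 + 5 + 3 + 2 + 4 + 2 + 7 + 1 = 40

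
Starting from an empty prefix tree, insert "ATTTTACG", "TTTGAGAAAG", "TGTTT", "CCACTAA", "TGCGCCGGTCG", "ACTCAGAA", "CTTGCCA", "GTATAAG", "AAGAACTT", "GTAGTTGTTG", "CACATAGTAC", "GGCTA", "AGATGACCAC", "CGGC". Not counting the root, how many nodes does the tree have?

Count nodes per top-level branch (shared prefixes stored once):
  'A'-branch (AAGAACTT, ACTCAGAA, AGATGACCAC, ATTTTACG): 31 nodes
  'C'-branch (CACATAGTAC, CCACTAA, CGGC, CTTGCCA): 25 nodes
  'G'-branch (GGCTA, GTAGTTGTTG, GTATAAG): 18 nodes
  'T'-branch (TGCGCCGGTCG, TGTTT, TTTGAGAAAG): 23 nodes
Sum: 97

97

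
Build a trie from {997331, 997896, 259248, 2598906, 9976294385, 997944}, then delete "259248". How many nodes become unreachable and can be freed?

Walk "259248" from the leaf back toward the root, removing each node that no remaining word uses.
The suffix "248" (3 nodes) is used only by "259248"; the node for "259" still has the child "8", so pruning stops there.
Nodes removed: 3

3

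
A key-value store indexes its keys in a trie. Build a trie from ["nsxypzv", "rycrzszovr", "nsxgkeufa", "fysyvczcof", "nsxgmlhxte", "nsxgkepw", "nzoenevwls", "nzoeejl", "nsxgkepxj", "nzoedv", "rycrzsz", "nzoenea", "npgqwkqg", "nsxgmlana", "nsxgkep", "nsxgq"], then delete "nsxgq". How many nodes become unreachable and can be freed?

After clearing the end-marker at "nsxgq", prune upward until reaching a node still needed by another word.
The suffix "q" (1 node) is used only by "nsxgq"; the node for "nsxg" still has the child "k", so pruning stops there.
Nodes removed: 1

1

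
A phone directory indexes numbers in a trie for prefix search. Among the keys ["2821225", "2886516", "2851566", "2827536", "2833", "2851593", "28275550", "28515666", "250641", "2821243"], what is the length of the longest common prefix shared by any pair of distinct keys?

7

Look for the deepest trie node that still has at least two words in its subtree.
e.g. "2851566" and "28515666" share the prefix "2851566" of length 7; no pair shares a longer one.
Longest shared-prefix length: 7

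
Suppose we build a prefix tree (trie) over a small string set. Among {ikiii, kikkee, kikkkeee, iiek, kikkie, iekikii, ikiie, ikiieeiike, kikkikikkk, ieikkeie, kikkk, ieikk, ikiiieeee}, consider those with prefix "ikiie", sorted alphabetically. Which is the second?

ikiieeiike

Filter for "ikiie…" and sort: "ikiie", "ikiieeiike"
The 2nd is ikiieeiike.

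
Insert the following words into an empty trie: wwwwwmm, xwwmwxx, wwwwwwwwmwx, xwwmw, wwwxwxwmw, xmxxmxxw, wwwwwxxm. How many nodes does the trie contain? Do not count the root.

36

Count nodes per top-level branch (shared prefixes stored once):
  'w'-branch (wwwwwmm, wwwwwwwwmwx, wwwwwxxm, wwwxwxwmw): 22 nodes
  'x'-branch (xmxxmxxw, xwwmw, xwwmwxx): 14 nodes
Sum: 36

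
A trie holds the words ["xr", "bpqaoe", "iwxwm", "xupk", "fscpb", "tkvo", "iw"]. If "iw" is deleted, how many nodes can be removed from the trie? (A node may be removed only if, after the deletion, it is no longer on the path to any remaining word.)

After clearing the end-marker at "iw", prune upward until reaching a node still needed by another word.
Every node on "iw" is still needed (e.g. by "iwxwm"), so nothing is freed.
Nodes removed: 0

0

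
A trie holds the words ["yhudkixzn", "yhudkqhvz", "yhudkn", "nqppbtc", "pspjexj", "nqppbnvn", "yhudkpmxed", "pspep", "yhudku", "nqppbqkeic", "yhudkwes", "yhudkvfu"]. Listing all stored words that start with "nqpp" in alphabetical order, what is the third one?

nqppbtc

DFS of the "nqpp" subtree visits, in order: "nqppbnvn", "nqppbqkeic", "nqppbtc"
The 3rd is nqppbtc.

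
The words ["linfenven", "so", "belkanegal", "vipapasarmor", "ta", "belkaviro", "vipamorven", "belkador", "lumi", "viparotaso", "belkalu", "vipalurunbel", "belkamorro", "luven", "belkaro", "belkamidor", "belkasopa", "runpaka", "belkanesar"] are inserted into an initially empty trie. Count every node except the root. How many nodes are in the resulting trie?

95

For each word, the new-node count is its length minus the longest prefix already in the trie:
  "linfenven" → 9 new (l, i, n, f, e, n, v, e, n)
  "so" → 2 new (s, o)
  "belkanegal" → 10 new (b, e, l, k, a, n, e, g, a, l)
  "vipapasarmor" → 12 new (v, i, p, a, p, a, s, a, r, m, o, r)
  "ta" → 2 new (t, a)
  "belkaviro" → prefix "belka" already present; 4 new (v, i, r, o)
  "vipamorven" → prefix "vipa" already present; 6 new (m, o, r, v, e, n)
  "belkador" → prefix "belka" already present; 3 new (d, o, r)
  "lumi" → prefix "l" already present; 3 new (u, m, i)
  "viparotaso" → prefix "vipa" already present; 6 new (r, o, t, a, s, o)
  "belkalu" → prefix "belka" already present; 2 new (l, u)
  "vipalurunbel" → prefix "vipa" already present; 8 new (l, u, r, u, n, b, e, l)
  "belkamorro" → prefix "belka" already present; 5 new (m, o, r, r, o)
  "luven" → prefix "lu" already present; 3 new (v, e, n)
  "belkaro" → prefix "belka" already present; 2 new (r, o)
  "belkamidor" → prefix "belkam" already present; 4 new (i, d, o, r)
  "belkasopa" → prefix "belka" already present; 4 new (s, o, p, a)
  "runpaka" → 7 new (r, u, n, p, a, k, a)
  "belkanesar" → prefix "belkane" already present; 3 new (s, a, r)
Total nodes = 9 + 2 + 10 + 12 + 2 + 4 + 6 + 3 + 3 + 6 + 2 + 8 + 5 + 3 + 2 + 4 + 4 + 7 + 3 = 95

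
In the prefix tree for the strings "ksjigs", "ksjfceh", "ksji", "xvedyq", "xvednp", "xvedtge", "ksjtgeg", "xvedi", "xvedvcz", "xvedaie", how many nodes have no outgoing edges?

9

Leaves are exactly the stored words that no other stored word extends.
Those words: "ksjfceh", "ksjigs", "ksjtgeg", "xvedaie", "xvedi", "xvednp", "xvedtge", "xvedvcz", "xvedyq"
Leaf count: 9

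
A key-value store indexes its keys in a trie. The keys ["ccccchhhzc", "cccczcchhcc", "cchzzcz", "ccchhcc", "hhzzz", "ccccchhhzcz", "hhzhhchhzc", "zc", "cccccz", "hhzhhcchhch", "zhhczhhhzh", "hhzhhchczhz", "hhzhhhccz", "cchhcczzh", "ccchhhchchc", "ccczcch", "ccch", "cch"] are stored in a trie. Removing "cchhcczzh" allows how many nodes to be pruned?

After clearing the end-marker at "cchhcczzh", prune upward until reaching a node still needed by another word.
The suffix "hcczzh" (6 nodes) is used only by "cchhcczzh"; the node for "cch" still has the child "z", so pruning stops there.
Nodes removed: 6

6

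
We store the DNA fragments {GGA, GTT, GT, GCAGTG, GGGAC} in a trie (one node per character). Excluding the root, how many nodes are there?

13

Count nodes per top-level branch (shared prefixes stored once):
  'G'-branch (GCAGTG, GGA, GGGAC, GT, GTT): 13 nodes
Sum: 13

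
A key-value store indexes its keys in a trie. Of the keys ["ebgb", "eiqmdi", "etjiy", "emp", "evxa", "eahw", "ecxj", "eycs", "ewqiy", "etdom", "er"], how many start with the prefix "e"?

11

Walk to "e"; the words in its subtree are exactly those with that prefix.
Words under "e": eahw, ebgb, ecxj, eiqmdi, emp, er, etdom, etjiy, evxa, ewqiy, eycs
Count: 11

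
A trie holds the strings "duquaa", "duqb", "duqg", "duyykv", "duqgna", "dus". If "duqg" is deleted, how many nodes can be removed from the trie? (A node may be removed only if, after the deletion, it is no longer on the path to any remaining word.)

0

Walk "duqg" from the leaf back toward the root, removing each node that no remaining word uses.
Every node on "duqg" is still needed (e.g. by "duqgna"), so nothing is freed.
Nodes removed: 0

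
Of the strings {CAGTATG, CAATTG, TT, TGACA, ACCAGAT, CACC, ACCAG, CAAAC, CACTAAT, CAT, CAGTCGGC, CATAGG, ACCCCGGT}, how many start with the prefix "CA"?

Walk to "CA"; the words in its subtree are exactly those with that prefix.
Matches: "CAAAC", "CAATTG", "CACC", "CACTAAT", "CAGTATG", "CAGTCGGC", "CAT", "CATAGG"
Count: 8

8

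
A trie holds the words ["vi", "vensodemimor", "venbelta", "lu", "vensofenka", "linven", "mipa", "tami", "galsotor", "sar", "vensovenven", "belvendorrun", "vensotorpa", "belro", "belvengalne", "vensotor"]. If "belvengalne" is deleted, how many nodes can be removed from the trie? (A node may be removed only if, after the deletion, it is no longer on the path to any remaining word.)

Walk "belvengalne" from the leaf back toward the root, removing each node that no remaining word uses.
The suffix "galne" (5 nodes) is used only by "belvengalne"; the node for "belven" still has the child "d", so pruning stops there.
Nodes removed: 5

5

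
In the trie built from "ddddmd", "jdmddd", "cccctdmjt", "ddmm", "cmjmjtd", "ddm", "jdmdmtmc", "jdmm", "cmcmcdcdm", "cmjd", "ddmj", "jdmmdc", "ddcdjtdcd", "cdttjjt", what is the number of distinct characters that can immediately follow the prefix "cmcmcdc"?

1

The children of the "cmcmcdc" node are the distinct next characters among strings starting with "cmcmcdc".
Characters that immediately follow "cmcmcdc" among the stored strings: {d}.
That node has 1 child edge.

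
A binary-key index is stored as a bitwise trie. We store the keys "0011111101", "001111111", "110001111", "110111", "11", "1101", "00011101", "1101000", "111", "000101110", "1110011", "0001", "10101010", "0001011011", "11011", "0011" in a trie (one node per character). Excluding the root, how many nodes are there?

For each word, the new-node count is its length minus the longest prefix already in the trie:
  "0011111101" → 10 new (0, 0, 1, 1, 1, 1, 1, 1, 0, 1)
  "001111111" → prefix "00111111" already present; 1 new (1)
  "110001111" → 9 new (1, 1, 0, 0, 0, 1, 1, 1, 1)
  "110111" → prefix "110" already present; 3 new (1, 1, 1)
  "11" → prefix "11" already present; 0 new (none)
  "1101" → prefix "1101" already present; 0 new (none)
  "00011101" → prefix "00" already present; 6 new (0, 1, 1, 1, 0, 1)
  "1101000" → prefix "1101" already present; 3 new (0, 0, 0)
  "111" → prefix "11" already present; 1 new (1)
  "000101110" → prefix "0001" already present; 5 new (0, 1, 1, 1, 0)
  "1110011" → prefix "111" already present; 4 new (0, 0, 1, 1)
  "0001" → prefix "0001" already present; 0 new (none)
  "10101010" → prefix "1" already present; 7 new (0, 1, 0, 1, 0, 1, 0)
  "0001011011" → prefix "0001011" already present; 3 new (0, 1, 1)
  "11011" → prefix "11011" already present; 0 new (none)
  "0011" → prefix "0011" already present; 0 new (none)
Total nodes = 10 + 1 + 9 + 3 + 0 + 0 + 6 + 3 + 1 + 5 + 4 + 0 + 7 + 3 + 0 + 0 = 52

52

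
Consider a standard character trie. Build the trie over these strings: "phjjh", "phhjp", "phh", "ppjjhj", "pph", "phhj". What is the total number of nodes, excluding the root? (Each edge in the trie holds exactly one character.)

14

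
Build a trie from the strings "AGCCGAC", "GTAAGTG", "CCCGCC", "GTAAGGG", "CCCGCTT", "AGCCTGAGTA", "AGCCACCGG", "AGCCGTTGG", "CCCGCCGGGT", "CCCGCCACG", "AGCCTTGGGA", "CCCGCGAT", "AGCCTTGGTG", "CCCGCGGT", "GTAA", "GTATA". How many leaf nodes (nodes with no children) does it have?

14

Leaves are exactly the stored words that no other stored word extends.
Those words: "AGCCACCGG", "AGCCGAC", "AGCCGTTGG", "AGCCTGAGTA", "AGCCTTGGGA", "AGCCTTGGTG", "CCCGCCACG", "CCCGCCGGGT", "CCCGCGAT", "CCCGCGGT", "CCCGCTT", "GTAAGGG", "GTAAGTG", "GTATA"
Leaf count: 14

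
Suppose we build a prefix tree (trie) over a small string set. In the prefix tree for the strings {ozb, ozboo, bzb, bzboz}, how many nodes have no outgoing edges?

2

A leaf is a node with no children — equivalently, the end of a word that is not a proper prefix of any other stored word.
Those words: "bzboz", "ozboo"
Leaf count: 2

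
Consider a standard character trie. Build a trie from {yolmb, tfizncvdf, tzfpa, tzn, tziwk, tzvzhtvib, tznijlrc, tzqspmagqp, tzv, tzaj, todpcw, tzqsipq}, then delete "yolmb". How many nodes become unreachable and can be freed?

5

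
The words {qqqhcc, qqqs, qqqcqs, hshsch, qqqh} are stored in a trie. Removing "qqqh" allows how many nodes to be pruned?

A node on "qqqh"'s path can go only if nothing else ends at it or branches off below it.
Every node on "qqqh" is still needed (e.g. by "qqqhcc"), so nothing is freed.
Nodes removed: 0

0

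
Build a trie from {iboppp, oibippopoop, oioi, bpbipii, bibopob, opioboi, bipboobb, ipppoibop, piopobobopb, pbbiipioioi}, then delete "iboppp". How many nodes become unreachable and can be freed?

Walk "iboppp" from the leaf back toward the root, removing each node that no remaining word uses.
The suffix "boppp" (5 nodes) is used only by "iboppp"; the node for "i" still has the child "p", so pruning stops there.
Nodes removed: 5

5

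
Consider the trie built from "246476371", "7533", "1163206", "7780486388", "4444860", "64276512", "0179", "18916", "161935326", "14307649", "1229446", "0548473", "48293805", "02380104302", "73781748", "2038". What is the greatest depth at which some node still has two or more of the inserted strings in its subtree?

1

Look for the deepest trie node that still has at least two words in its subtree.
"0179" and "02380104302" agree on "0" (1 characters) before diverging; nothing deeper is shared.
Longest shared-prefix length: 1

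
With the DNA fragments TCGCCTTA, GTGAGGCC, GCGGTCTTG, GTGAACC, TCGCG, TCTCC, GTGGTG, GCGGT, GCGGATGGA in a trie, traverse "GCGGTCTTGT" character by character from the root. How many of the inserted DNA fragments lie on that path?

2

Traverse "GCGGTCTTGT" character by character; count nodes along the way that are marked as word ends.
Prefixes of the query that are stored words: "GCGGT", "GCGGTCTTG"
Count: 2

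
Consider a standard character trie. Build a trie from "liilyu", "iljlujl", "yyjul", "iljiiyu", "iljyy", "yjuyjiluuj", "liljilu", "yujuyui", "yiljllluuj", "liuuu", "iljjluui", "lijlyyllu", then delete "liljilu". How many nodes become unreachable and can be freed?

5

Walk "liljilu" from the leaf back toward the root, removing each node that no remaining word uses.
The suffix "ljilu" (5 nodes) is used only by "liljilu"; the node for "li" still has the child "i", so pruning stops there.
Nodes removed: 5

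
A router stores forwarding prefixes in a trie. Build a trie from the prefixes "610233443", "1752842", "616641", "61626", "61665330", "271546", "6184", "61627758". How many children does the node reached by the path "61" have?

3

Walk "61" from the root, arriving at one node.
Characters that immediately follow "61" among the stored strings: {0, 6, 8}.
That node has 3 child edges.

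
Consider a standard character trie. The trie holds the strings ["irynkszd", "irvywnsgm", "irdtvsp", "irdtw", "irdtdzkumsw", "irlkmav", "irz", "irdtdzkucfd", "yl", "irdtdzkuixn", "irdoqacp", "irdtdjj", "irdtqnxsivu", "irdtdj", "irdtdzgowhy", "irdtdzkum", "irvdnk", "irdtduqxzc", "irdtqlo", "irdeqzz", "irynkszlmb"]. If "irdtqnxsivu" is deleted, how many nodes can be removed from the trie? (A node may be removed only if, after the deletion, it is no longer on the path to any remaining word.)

After clearing the end-marker at "irdtqnxsivu", prune upward until reaching a node still needed by another word.
The suffix "nxsivu" (6 nodes) is used only by "irdtqnxsivu"; the node for "irdtq" still has the child "l", so pruning stops there.
Nodes removed: 6

6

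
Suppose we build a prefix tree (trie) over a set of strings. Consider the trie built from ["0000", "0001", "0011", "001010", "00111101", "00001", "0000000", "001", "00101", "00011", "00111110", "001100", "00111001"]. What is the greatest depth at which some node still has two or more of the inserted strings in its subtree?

Equivalently: take the maximum, over all pairs, of their longest common prefix length.
"00111101" and "00111110" agree on "001111" (6 characters) before diverging; nothing deeper is shared.
Longest shared-prefix length: 6

6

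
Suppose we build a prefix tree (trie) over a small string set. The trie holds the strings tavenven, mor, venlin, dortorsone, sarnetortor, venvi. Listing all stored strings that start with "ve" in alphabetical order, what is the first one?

DFS of the "ve" subtree visits, in order: "venlin", "venvi"
The 1st is venlin.

venlin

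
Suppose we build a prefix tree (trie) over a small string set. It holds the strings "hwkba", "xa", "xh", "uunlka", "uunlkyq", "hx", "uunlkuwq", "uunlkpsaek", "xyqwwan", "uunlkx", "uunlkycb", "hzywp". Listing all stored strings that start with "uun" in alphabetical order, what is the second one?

DFS of the "uun" subtree visits, in order: "uunlka", "uunlkpsaek", "uunlkuwq", "uunlkx", "uunlkycb", "uunlkyq"
Position 2: uunlkpsaek

uunlkpsaek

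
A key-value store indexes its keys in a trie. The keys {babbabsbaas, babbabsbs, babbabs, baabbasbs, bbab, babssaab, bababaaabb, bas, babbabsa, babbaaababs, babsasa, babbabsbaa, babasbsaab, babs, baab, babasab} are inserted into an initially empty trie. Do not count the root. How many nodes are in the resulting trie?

53

Count nodes per top-level branch (shared prefixes stored once):
  'b'-branch (baab, baabbasbs, bababaaabb, babasab, babasbsaab, babbaaababs, babbabs, babbabsa, babbabsbaa, babbabsbaas, babbabsbs, babs, babsasa, babssaab, bas, bbab): 53 nodes
Sum: 53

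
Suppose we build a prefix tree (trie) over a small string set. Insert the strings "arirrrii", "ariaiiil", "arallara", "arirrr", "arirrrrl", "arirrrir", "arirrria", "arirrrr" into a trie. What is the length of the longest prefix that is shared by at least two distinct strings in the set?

7

Look for the deepest trie node that still has at least two words in its subtree.
e.g. "arirrria" and "arirrrii" share the prefix "arirrri" of length 7; no pair shares a longer one.
Longest shared-prefix length: 7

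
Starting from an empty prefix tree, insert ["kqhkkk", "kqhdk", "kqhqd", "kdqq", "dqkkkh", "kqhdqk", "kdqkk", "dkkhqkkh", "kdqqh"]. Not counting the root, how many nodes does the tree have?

Trace insertions, counting only characters that open a new branch:
  "kqhkkk" → 6 new (k, q, h, k, k, k)
  "kqhdk" → prefix "kqh" already present; 2 new (d, k)
  "kqhqd" → prefix "kqh" already present; 2 new (q, d)
  "kdqq" → prefix "k" already present; 3 new (d, q, q)
  "dqkkkh" → 6 new (d, q, k, k, k, h)
  "kqhdqk" → prefix "kqhd" already present; 2 new (q, k)
  "kdqkk" → prefix "kdq" already present; 2 new (k, k)
  "dkkhqkkh" → prefix "d" already present; 7 new (k, k, h, q, k, k, h)
  "kdqqh" → prefix "kdqq" already present; 1 new (h)
Total nodes = 6 + 2 + 2 + 3 + 6 + 2 + 2 + 7 + 1 = 31

31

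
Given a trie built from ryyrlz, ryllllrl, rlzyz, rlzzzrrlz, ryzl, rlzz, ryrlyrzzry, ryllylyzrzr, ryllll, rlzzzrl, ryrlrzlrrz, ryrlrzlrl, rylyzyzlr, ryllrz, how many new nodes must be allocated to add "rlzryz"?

3

Walking "rlzryz" from the root, the first 3 characters ("rlz") follow existing edges; "r" is the first miss.
New nodes needed: |"rlzryz"| − 3 = 6 − 3 = 3.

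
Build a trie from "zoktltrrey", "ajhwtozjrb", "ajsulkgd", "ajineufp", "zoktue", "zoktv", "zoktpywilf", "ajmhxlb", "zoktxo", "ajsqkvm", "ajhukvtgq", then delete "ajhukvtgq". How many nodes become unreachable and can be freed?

6

Walk "ajhukvtgq" from the leaf back toward the root, removing each node that no remaining word uses.
The suffix "ukvtgq" (6 nodes) is used only by "ajhukvtgq"; the node for "ajh" still has the child "w", so pruning stops there.
Nodes removed: 6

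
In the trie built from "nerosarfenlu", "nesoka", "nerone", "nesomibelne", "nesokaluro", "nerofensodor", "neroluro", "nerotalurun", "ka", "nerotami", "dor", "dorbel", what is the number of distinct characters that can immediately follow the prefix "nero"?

Walk "nero" from the root, arriving at one node.
Distinct next characters after "nero": f, l, n, s, t.
That node has 5 child edges.

5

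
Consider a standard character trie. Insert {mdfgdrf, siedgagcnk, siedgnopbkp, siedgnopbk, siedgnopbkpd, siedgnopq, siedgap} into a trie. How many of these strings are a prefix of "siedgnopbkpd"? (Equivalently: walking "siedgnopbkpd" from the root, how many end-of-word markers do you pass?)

3

Walk "siedgnopbkpd" from the root; an end-of-word marker is hit whenever a stored word is a prefix of "siedgnopbkpd".
Prefixes of the query that are stored words: "siedgnopbk", "siedgnopbkp", "siedgnopbkpd"
Count: 3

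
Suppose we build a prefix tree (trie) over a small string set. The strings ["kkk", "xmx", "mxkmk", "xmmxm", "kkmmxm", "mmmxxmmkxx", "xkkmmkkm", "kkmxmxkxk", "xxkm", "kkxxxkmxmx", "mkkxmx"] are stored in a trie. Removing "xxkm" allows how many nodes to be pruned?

After clearing the end-marker at "xxkm", prune upward until reaching a node still needed by another word.
The suffix "xkm" (3 nodes) is used only by "xxkm"; the node for "x" still has the child "m", so pruning stops there.
Nodes removed: 3

3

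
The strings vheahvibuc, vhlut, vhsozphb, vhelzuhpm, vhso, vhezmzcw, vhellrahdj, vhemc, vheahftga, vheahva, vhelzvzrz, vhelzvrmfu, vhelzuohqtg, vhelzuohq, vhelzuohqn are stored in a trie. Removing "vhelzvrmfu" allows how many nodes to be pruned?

After clearing the end-marker at "vhelzvrmfu", prune upward until reaching a node still needed by another word.
The suffix "rmfu" (4 nodes) is used only by "vhelzvrmfu"; the node for "vhelzv" still has the child "z", so pruning stops there.
Nodes removed: 4

4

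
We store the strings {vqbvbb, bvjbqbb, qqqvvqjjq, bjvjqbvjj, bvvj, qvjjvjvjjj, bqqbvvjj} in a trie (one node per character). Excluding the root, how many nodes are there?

48

Insert word by word; a character creates a node only if that edge doesn't already exist:
  "vqbvbb" → 6 new (v, q, b, v, b, b)
  "bvjbqbb" → 7 new (b, v, j, b, q, b, b)
  "qqqvvqjjq" → 9 new (q, q, q, v, v, q, j, j, q)
  "bjvjqbvjj" → prefix "b" already present; 8 new (j, v, j, q, b, v, j, j)
  "bvvj" → prefix "bv" already present; 2 new (v, j)
  "qvjjvjvjjj" → prefix "q" already present; 9 new (v, j, j, v, j, v, j, j, j)
  "bqqbvvjj" → prefix "b" already present; 7 new (q, q, b, v, v, j, j)
Total nodes = 6 + 7 + 9 + 8 + 2 + 9 + 7 = 48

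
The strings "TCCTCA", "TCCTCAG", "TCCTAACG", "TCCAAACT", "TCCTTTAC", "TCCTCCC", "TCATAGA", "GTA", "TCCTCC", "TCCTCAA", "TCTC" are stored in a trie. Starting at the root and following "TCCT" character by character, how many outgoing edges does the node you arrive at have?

Walk "TCCT" from the root, arriving at one node.
Characters that immediately follow "TCCT" among the stored strings: {A, C, T}.
That node has 3 child edges.

3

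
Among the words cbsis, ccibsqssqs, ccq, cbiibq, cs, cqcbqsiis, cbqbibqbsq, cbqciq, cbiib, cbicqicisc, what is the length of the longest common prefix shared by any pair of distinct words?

Equivalently: take the maximum, over all pairs, of their longest common prefix length.
"cbiib" and "cbiibq" agree on "cbiib" (5 characters) before diverging; nothing deeper is shared.
Longest shared-prefix length: 5

5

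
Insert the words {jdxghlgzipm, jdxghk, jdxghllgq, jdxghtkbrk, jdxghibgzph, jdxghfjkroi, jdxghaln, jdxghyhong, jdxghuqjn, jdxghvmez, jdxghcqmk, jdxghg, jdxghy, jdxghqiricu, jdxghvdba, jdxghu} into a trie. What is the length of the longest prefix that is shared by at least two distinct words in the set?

6

Equivalently: take the maximum, over all pairs, of their longest common prefix length.
e.g. "jdxghlgzipm" and "jdxghllgq" share the prefix "jdxghl" of length 6; no pair shares a longer one.
Longest shared-prefix length: 6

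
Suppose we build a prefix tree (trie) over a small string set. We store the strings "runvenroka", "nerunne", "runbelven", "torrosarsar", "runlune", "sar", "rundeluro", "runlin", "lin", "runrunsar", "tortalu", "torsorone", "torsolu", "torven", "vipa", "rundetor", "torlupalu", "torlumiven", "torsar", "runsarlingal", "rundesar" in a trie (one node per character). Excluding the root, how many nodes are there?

Count nodes per top-level branch (shared prefixes stored once):
  'l'-branch (lin): 3 nodes
  'n'-branch (nerunne): 7 nodes
  'r'-branch (runbelven, rundeluro, rundesar, rundetor, runlin, runlune, runrunsar, runsarlingal, runvenroka): 49 nodes
  's'-branch (sar): 3 nodes
  't'-branch (torlumiven, torlupalu, torrosarsar, torsar, torsolu, torsorone, tortalu, torven): 39 nodes
  'v'-branch (vipa): 4 nodes
Sum: 105

105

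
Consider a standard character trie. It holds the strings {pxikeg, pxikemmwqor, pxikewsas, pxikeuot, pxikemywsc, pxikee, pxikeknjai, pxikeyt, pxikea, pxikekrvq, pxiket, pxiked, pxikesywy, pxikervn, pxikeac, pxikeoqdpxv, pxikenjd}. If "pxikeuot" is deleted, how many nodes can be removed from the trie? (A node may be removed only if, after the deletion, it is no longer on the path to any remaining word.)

3

A node on "pxikeuot"'s path can go only if nothing else ends at it or branches off below it.
The suffix "uot" (3 nodes) is used only by "pxikeuot"; the node for "pxike" still has the child "g", so pruning stops there.
Nodes removed: 3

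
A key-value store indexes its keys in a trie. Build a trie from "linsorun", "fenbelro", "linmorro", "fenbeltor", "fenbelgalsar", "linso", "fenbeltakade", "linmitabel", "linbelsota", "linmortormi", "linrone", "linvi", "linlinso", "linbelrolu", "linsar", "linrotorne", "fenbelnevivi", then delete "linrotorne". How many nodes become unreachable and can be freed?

Walk "linrotorne" from the leaf back toward the root, removing each node that no remaining word uses.
The suffix "torne" (5 nodes) is used only by "linrotorne"; the node for "linro" still has the child "n", so pruning stops there.
Nodes removed: 5

5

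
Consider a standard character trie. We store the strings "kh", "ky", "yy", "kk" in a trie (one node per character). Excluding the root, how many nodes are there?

Insert word by word; a character creates a node only if that edge doesn't already exist:
  "kh" → 2 new (k, h)
  "ky" → prefix "k" already present; 1 new (y)
  "yy" → 2 new (y, y)
  "kk" → prefix "k" already present; 1 new (k)
Total nodes = 2 + 1 + 2 + 1 = 6

6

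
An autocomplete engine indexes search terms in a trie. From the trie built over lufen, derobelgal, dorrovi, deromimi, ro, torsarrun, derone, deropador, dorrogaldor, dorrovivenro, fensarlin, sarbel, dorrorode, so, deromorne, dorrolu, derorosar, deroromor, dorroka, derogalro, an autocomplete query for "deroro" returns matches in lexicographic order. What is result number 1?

DFS of the "deroro" subtree visits, in order: "deroromor", "derorosar"
The 1st is deroromor.

deroromor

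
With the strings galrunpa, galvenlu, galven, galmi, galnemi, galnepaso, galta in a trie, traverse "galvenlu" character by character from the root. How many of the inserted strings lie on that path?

Traverse "galvenlu" character by character; count nodes along the way that are marked as word ends.
Prefixes of the query that are stored words: "galven", "galvenlu"
Count: 2

2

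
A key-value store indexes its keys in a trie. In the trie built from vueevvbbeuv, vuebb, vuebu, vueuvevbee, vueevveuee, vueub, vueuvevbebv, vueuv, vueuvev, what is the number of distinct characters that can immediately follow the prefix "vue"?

3

The children of the "vue" node are the distinct next characters among strings starting with "vue".
Characters that immediately follow "vue" among the stored strings: {b, e, u}.
That node has 3 child edges.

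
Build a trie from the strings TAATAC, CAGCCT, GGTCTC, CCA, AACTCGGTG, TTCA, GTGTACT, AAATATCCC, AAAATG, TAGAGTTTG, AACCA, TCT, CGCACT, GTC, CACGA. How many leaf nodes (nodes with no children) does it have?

A leaf is a node with no children — equivalently, the end of a word that is not a proper prefix of any other stored word.
Those words: "AAAATG", "AAATATCCC", "AACCA", "AACTCGGTG", "CACGA", "CAGCCT", "CCA", "CGCACT", "GGTCTC", "GTC", "GTGTACT", "TAATAC", "TAGAGTTTG", "TCT", "TTCA"
Leaf count: 15

15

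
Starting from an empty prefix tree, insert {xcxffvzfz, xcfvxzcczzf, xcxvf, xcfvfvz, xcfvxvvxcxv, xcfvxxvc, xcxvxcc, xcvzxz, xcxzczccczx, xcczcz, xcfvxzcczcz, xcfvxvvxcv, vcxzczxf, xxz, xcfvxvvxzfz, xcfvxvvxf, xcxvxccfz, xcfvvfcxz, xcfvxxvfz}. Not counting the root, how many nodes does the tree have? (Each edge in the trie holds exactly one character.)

Insert word by word; a character creates a node only if that edge doesn't already exist:
  "xcxffvzfz" → 9 new (x, c, x, f, f, v, z, f, z)
  "xcfvxzcczzf" → prefix "xc" already present; 9 new (f, v, x, z, c, c, z, z, f)
  "xcxvf" → prefix "xcx" already present; 2 new (v, f)
  "xcfvfvz" → prefix "xcfv" already present; 3 new (f, v, z)
  "xcfvxvvxcxv" → prefix "xcfvx" already present; 6 new (v, v, x, c, x, v)
  "xcfvxxvc" → prefix "xcfvx" already present; 3 new (x, v, c)
  "xcxvxcc" → prefix "xcxv" already present; 3 new (x, c, c)
  "xcvzxz" → prefix "xc" already present; 4 new (v, z, x, z)
  "xcxzczccczx" → prefix "xcx" already present; 8 new (z, c, z, c, c, c, z, x)
  "xcczcz" → prefix "xc" already present; 4 new (c, z, c, z)
  "xcfvxzcczcz" → prefix "xcfvxzccz" already present; 2 new (c, z)
  "xcfvxvvxcv" → prefix "xcfvxvvxc" already present; 1 new (v)
  "vcxzczxf" → 8 new (v, c, x, z, c, z, x, f)
  "xxz" → prefix "x" already present; 2 new (x, z)
  "xcfvxvvxzfz" → prefix "xcfvxvvx" already present; 3 new (z, f, z)
  "xcfvxvvxf" → prefix "xcfvxvvx" already present; 1 new (f)
  "xcxvxccfz" → prefix "xcxvxcc" already present; 2 new (f, z)
  "xcfvvfcxz" → prefix "xcfv" already present; 5 new (v, f, c, x, z)
  "xcfvxxvfz" → prefix "xcfvxxv" already present; 2 new (f, z)
Total nodes = 9 + 9 + 2 + 3 + 6 + 3 + 3 + 4 + 8 + 4 + 2 + 1 + 8 + 2 + 3 + 1 + 2 + 5 + 2 = 77

77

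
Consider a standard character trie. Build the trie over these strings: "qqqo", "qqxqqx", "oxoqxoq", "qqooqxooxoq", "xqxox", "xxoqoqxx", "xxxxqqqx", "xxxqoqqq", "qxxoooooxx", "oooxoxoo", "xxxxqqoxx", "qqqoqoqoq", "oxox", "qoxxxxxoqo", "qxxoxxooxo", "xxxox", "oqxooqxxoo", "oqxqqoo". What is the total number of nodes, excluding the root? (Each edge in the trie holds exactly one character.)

102

Count nodes per top-level branch (shared prefixes stored once):
  'o'-branch (oooxoxoo, oqxooqxxoo, oqxqqoo, oxoqxoq, oxox): 28 nodes
  'q'-branch (qoxxxxxoqo, qqooqxooxoq, qqqo, qqqoqoqoq, qqxqqx, qxxoooooxx, qxxoxxooxo): 46 nodes
  'x'-branch (xqxox, xxoqoqxx, xxxox, xxxqoqqq, xxxxqqoxx, xxxxqqqx): 28 nodes
Sum: 102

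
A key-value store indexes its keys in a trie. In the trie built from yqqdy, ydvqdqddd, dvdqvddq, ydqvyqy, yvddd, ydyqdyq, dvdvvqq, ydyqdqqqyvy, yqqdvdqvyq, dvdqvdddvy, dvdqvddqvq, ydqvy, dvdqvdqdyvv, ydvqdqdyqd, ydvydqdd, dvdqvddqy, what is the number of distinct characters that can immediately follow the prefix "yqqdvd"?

1

The children of the "yqqdvd" node are the distinct next characters among strings starting with "yqqdvd".
Characters that immediately follow "yqqdvd" among the stored strings: {q}.
That node has 1 child edge.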